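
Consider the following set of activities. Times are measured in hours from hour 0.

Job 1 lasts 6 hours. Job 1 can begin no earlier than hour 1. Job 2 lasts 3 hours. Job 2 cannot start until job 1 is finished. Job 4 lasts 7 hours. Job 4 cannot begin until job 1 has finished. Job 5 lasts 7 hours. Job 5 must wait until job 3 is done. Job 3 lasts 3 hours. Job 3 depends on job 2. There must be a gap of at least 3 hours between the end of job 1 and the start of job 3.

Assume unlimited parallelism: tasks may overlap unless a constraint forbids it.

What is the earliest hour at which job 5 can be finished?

Job 1 cannot begin until its own release at hour 1. It runs from hour 1 to 1 + 6 = hour 7.
Job 2 waits on job 1 (finishes hour 7), so it starts at hour 7 and finishes at 7 + 3 = hour 10.
Job 3 has to wait for job 2 (finishes hour 10); job 1 (finishes hour 7, plus 3-hour gap → hour 10). The latest of these is hour 10, so job 3 runs hour 10 to 10 + 3 = hour 13.
Job 5 waits on job 3 (finishes hour 13), so it starts at hour 13 and finishes at 13 + 7 = hour 20.

20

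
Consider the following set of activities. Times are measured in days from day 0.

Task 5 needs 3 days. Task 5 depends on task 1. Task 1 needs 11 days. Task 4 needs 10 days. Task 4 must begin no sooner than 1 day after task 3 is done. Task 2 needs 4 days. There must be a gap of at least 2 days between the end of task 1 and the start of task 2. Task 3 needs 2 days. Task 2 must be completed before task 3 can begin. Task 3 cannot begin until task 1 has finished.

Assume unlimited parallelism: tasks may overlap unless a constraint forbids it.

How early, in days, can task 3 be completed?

19

Nothing blocks task 1, so it runs from day 0 to day 11.
Task 2 waits on task 1 (finishes day 11, plus 2-day gap → day 13), so it starts at day 13 and finishes at 13 + 4 = day 17.
For task 3: task 2 (finishes day 17); task 1 (finishes day 11). Taking the maximum gives a start of day 17, and it finishes at 17 + 2 = day 19.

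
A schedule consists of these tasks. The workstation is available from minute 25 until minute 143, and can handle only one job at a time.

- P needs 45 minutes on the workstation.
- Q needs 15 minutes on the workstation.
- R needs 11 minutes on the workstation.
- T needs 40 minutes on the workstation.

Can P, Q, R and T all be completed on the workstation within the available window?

The workstation window is 143 − 25 = 118 minutes.
Running back to back, the jobs need 45 + 15 + 11 + 40 = 111 minutes on the workstation.
Since 111 ≤ 118, they fit within the window.

Yes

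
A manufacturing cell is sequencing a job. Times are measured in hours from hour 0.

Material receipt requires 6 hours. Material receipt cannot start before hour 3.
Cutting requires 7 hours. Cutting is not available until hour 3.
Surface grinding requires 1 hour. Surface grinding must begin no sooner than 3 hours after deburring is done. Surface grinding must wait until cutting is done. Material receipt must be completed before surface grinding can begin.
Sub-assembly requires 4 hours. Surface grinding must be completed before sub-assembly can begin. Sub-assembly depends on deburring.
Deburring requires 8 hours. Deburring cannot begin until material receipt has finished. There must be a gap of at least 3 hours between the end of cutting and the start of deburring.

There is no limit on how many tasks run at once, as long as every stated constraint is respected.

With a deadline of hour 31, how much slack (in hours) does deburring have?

2

Cutting cannot begin until its own release at hour 3. It runs from hour 3 to 3 + 7 = hour 10.
Material receipt cannot begin until its own release at hour 3. It runs from hour 3 to 3 + 6 = hour 9.
Deburring needs all of material receipt (finishes hour 9); cutting (finishes hour 10, plus 3-hour gap → hour 13). That puts its earliest start at hour 13; it finishes at 13 + 8 = hour 21.

Working backward from the deadline:
To finish by hour 31, sub-assembly (duration 4) must start no later than hour 27.
Since sub-assembly (must start by hour 27) depends on it, surface grinding must finish by hour 27. Backing off its 1-hour duration gives a latest start of hour 26.
Deburring feeds surface grinding (must start by hour 26, minus 3-hour gap → hour 23); sub-assembly (must start by hour 27). Taking the minimum, deburring must finish by hour 23 and start by 23 − 8 = hour 15.
So deburring can start as early as hour 13 and as late as hour 15, giving 15 − 13 = 2 hours of slack.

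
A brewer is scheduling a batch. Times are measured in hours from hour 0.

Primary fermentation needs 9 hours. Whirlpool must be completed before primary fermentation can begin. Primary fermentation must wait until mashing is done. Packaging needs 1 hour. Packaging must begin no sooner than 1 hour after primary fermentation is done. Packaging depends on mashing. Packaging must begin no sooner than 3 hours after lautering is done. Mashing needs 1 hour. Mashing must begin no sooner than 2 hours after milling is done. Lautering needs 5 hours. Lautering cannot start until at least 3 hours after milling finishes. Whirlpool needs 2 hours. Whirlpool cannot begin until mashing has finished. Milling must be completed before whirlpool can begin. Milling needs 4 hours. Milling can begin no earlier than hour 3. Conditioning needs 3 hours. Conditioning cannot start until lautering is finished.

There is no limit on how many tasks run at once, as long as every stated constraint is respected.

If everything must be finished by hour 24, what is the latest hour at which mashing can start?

10

Packaging must finish by hour 24; it takes 1 hour, so it must start by 24 − 1 = hour 23.
Primary fermentation has to be done before packaging (must start by hour 23, minus 1-hour gap → hour 22). That means finishing by hour 22, i.e. starting by 22 − 9 = hour 13.
Whirlpool has to be done before primary fermentation (must start by hour 13). That means finishing by hour 13, i.e. starting by 13 − 2 = hour 11.
Mashing has several dependents: whirlpool (must start by hour 11); primary fermentation (must start by hour 13); packaging (must start by hour 23). The earliest of those limits is hour 11, so mashing must start by 11 − 1 = hour 10.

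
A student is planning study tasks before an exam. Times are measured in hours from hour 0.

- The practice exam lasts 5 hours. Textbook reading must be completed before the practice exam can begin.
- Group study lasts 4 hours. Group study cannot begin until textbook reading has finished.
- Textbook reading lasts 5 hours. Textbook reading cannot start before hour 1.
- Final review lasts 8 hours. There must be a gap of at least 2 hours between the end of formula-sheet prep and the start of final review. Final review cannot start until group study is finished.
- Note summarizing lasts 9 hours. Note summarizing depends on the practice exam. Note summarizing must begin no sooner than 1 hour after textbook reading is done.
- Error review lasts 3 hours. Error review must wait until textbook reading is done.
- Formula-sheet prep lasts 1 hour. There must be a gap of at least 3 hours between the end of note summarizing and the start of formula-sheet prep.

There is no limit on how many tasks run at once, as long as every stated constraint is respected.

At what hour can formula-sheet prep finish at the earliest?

24

Textbook reading waits on its own release at hour 1, so it starts at hour 1 and finishes at 1 + 5 = hour 6.
The practice exam cannot begin until textbook reading (finishes hour 6). It runs from hour 6 to 6 + 5 = hour 11.
For note summarizing: the practice exam (finishes hour 11); textbook reading (finishes hour 6, plus 1-hour gap → hour 7). Taking the maximum gives a start of hour 11, and it finishes at 11 + 9 = hour 20.
Formula-sheet prep cannot begin until note summarizing (finishes hour 20, plus 3-hour gap → hour 23). It runs from hour 23 to 23 + 1 = hour 24.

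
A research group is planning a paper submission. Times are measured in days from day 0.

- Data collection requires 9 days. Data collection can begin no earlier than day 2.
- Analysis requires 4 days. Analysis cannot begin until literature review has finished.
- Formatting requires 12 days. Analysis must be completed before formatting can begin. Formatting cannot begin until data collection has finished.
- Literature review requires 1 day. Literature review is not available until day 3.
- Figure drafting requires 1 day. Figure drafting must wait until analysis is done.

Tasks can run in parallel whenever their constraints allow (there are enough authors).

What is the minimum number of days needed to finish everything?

Data collection cannot begin until its own release at day 2. It runs from day 2 to 2 + 9 = day 11.
After its own release at day 3, literature review can start at day 3 and finishes at day 4.
Analysis cannot begin until literature review (finishes day 4). It runs from day 4 to 4 + 4 = day 8.
For formatting: analysis (finishes day 8); data collection (finishes day 11). Taking the maximum gives a start of day 11, and it finishes at 11 + 12 = day 23.
After analysis (finishes day 8), figure drafting can start at day 8 and finishes at day 9.
All tasks are finished once the last one completes. Finish times: Literature review at 4, Data collection at 11, Analysis at 8, Figure drafting at 9, Formatting at 23. The latest is day 23.

23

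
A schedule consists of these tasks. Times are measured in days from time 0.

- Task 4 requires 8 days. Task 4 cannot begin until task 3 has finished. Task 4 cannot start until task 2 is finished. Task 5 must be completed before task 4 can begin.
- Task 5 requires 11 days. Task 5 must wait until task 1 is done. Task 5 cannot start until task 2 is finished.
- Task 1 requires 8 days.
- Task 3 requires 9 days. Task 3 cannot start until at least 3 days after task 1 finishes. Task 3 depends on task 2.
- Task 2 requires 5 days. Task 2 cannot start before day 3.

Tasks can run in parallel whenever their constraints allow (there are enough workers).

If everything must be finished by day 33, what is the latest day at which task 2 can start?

Task 4 has no dependents, so it just needs to finish by day 33. Starting by 33 − 8 = day 25 achieves that.
Since task 4 (must start by day 25) depends on it, task 3 must finish by day 25. Backing off its 9-day duration gives a latest start of day 16.
Task 5 must finish before task 4 (must start by day 25). With an 11-day duration, task 5 must start by 25 − 11 = day 14.
For task 2: task 3 (must start by day 16); task 4 (must start by day 25); task 5 (must start by day 14). The most restrictive is day 14; with a 5-day duration, task 2 must start by day 9.

9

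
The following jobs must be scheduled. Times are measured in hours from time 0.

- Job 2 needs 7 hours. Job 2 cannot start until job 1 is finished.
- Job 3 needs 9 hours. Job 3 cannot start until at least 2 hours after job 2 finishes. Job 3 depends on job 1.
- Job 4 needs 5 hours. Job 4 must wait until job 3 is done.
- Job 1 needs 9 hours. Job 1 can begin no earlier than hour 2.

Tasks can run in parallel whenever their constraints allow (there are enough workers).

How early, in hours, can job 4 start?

After its own release at hour 2, job 1 can start at hour 2 and finishes at hour 11.
After job 1 (finishes hour 11), job 2 can start at hour 11 and finishes at hour 18.
For job 3: job 2 (finishes hour 18, plus 2-hour gap → hour 20); job 1 (finishes hour 11). Taking the maximum gives a start of hour 20, and it finishes at 20 + 9 = hour 29.
Job 4 waits on job 3 (finishes hour 29), so the earliest it can start is hour 29.

29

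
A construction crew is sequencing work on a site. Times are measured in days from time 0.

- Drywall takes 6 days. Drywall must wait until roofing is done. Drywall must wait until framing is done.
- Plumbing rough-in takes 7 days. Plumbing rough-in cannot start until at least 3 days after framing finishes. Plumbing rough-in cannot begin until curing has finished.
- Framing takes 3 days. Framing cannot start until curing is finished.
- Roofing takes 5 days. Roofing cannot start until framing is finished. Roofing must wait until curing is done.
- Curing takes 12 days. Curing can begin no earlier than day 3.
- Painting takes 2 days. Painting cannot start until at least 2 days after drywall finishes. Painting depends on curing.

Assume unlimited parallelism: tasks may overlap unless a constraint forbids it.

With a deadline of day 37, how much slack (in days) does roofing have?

Curing cannot begin until its own release at day 3. It runs from day 3 to 3 + 12 = day 15.
Framing cannot begin until curing (finishes day 15). It runs from day 15 to 15 + 3 = day 18.
Roofing has to wait for framing (finishes day 18); curing (finishes day 15). The latest of these is day 18, so roofing runs day 18 to 18 + 5 = day 23.

Working backward from the deadline:
Painting has no dependents, so it just needs to finish by day 37. Starting by 37 − 2 = day 35 achieves that.
Drywall has to be done before painting (must start by day 35, minus 2-day gap → day 33). That means finishing by day 33, i.e. starting by 33 − 6 = day 27.
Roofing must finish before drywall (must start by day 27). With a 5-day duration, roofing must start by 27 − 5 = day 22.
So roofing can start as early as day 18 and as late as day 22, giving 22 − 18 = 4 days of slack.

4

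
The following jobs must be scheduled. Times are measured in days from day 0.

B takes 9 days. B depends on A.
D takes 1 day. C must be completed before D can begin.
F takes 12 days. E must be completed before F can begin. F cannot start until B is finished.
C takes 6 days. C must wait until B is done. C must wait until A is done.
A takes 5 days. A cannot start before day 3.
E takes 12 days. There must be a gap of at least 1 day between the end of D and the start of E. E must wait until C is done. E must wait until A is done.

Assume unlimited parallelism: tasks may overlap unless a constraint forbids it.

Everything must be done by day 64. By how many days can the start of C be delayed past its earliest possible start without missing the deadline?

15

A waits on its own release at day 3, so it starts at day 3 and finishes at 3 + 5 = day 8.
After A (finishes day 8), B can start at day 8 and finishes at day 17.
C cannot start until B (finishes day 17); A (finishes day 8). The controlling bound is day 17, so C finishes at 17 + 6 = day 23.

Working backward from the deadline:
F must finish by day 64; it takes 12 days, so it must start by 64 − 12 = day 52.
E has to be done before F (must start by day 52). That means finishing by day 52, i.e. starting by 52 − 12 = day 40.
D must finish before E (must start by day 40, minus 1-day gap → day 39). With a 1-day duration, D must start by 39 − 1 = day 38.
For C: D (must start by day 38); E (must start by day 40). The most restrictive is day 38; with a 6-day duration, C must start by day 32.
So C can start as early as day 17 and as late as day 32, giving 32 − 17 = 15 days of slack.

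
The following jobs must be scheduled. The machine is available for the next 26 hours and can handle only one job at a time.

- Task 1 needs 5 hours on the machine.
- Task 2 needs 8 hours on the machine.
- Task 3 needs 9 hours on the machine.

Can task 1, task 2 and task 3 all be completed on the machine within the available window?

Yes

Running back to back, the jobs need 5 + 8 + 9 = 22 hours on the machine.
Since 22 ≤ 26, they fit within the window.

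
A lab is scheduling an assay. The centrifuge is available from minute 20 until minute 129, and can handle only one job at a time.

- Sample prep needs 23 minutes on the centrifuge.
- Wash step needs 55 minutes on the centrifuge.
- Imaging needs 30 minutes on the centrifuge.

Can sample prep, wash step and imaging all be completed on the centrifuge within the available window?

The centrifuge window is 129 − 20 = 109 minutes.
Running back to back, the jobs need 23 + 55 + 30 = 108 minutes on the centrifuge.
Since 108 ≤ 109, they fit within the window.

Yes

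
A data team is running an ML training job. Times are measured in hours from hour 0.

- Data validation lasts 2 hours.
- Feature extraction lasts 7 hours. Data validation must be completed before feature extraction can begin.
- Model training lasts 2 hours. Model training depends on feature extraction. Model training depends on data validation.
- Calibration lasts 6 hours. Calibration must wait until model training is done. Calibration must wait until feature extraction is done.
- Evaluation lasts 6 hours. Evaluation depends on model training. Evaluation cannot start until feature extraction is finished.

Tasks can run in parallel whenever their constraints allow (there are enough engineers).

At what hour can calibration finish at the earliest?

Data validation has no prerequisites, so it starts at hour 0 and finishes at hour 2.
After data validation (finishes hour 2), feature extraction can start at hour 2 and finishes at hour 9.
Model training cannot start until feature extraction (finishes hour 9); data validation (finishes hour 2). The controlling bound is hour 9, so model training finishes at 9 + 2 = hour 11.
For calibration: model training (finishes hour 11); feature extraction (finishes hour 9). Taking the maximum gives a start of hour 11, and it finishes at 11 + 6 = hour 17.

17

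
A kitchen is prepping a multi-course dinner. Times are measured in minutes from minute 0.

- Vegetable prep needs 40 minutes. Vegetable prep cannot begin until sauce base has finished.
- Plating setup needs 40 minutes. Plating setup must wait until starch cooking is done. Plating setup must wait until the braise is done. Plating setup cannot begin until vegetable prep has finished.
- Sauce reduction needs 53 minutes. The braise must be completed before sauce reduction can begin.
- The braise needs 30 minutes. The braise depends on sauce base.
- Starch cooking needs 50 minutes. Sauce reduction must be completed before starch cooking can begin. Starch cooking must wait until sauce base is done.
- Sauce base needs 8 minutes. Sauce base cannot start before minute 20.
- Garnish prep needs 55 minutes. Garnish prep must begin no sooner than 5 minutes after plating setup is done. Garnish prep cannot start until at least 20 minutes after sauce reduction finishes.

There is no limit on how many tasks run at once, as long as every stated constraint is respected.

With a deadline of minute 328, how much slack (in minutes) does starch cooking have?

67

Sauce base waits on its own release at minute 20, so it starts at minute 20 and finishes at 20 + 8 = minute 28.
The braise waits on sauce base (finishes minute 28), so it starts at minute 28 and finishes at 28 + 30 = minute 58.
Sauce reduction cannot begin until the braise (finishes minute 58). It runs from minute 58 to 58 + 53 = minute 111.
Starch cooking cannot start until sauce reduction (finishes minute 111); sauce base (finishes minute 28). The controlling bound is minute 111, so starch cooking finishes at 111 + 50 = minute 161.

Working backward from the deadline:
Garnish prep must finish by minute 328; it takes 55 minutes, so it must start by 328 − 55 = minute 273.
Since garnish prep (must start by minute 273, minus 5-minute gap → minute 268) depends on it, plating setup must finish by minute 268. Backing off its 40-minute duration gives a latest start of minute 228.
Starch cooking must finish before plating setup (must start by minute 228). With a 50-minute duration, starch cooking must start by 228 − 50 = minute 178.
So starch cooking can start as early as minute 111 and as late as minute 178, giving 178 − 111 = 67 minutes of slack.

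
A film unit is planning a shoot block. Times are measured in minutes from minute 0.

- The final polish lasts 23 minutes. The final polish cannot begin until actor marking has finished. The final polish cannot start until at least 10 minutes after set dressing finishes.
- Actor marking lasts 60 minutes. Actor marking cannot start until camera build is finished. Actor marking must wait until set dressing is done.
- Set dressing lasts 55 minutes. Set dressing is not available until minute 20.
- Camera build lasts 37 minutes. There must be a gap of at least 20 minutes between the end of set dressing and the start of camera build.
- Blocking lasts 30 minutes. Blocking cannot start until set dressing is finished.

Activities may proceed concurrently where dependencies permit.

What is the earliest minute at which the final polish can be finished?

215

Set dressing cannot begin until its own release at minute 20. It runs from minute 20 to 20 + 55 = minute 75.
Camera build waits on set dressing (finishes minute 75, plus 20-minute gap → minute 95), so it starts at minute 95 and finishes at 95 + 37 = minute 132.
Actor marking has to wait for camera build (finishes minute 132); set dressing (finishes minute 75). The latest of these is minute 132, so actor marking runs minute 132 to 132 + 60 = minute 192.
The final polish needs all of actor marking (finishes minute 192); set dressing (finishes minute 75, plus 10-minute gap → minute 85). That puts its earliest start at minute 192; it finishes at 192 + 23 = minute 215.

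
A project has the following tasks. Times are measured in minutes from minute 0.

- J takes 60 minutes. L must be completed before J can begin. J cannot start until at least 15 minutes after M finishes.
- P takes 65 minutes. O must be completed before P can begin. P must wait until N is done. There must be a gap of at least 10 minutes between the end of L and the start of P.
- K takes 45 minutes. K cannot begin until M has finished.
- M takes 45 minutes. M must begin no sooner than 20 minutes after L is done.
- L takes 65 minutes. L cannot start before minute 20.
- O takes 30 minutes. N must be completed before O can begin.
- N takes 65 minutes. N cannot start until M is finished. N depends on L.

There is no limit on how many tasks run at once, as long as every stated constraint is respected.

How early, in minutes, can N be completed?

215

L cannot begin until its own release at minute 20. It runs from minute 20 to 20 + 65 = minute 85.
M cannot begin until L (finishes minute 85, plus 20-minute gap → minute 105). It runs from minute 105 to 105 + 45 = minute 150.
For N: M (finishes minute 150); L (finishes minute 85). Taking the maximum gives a start of minute 150, and it finishes at 150 + 65 = minute 215.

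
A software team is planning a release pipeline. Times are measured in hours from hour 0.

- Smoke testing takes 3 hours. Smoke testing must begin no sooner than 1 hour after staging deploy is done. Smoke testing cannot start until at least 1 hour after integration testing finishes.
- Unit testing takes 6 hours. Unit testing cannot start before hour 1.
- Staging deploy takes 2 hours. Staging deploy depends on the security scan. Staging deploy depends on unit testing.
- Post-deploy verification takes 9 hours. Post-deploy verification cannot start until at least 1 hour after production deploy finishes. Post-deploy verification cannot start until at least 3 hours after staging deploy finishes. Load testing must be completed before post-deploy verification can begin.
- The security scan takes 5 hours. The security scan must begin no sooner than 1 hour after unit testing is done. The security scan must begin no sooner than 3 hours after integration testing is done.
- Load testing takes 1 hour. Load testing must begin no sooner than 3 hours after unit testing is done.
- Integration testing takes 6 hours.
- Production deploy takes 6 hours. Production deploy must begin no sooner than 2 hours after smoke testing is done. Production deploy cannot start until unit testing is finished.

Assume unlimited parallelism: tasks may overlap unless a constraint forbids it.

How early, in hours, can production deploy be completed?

Integration testing can start immediately at hour 0; it finishes at hour 6.
Unit testing cannot begin until its own release at hour 1. It runs from hour 1 to 1 + 6 = hour 7.
For the security scan: unit testing (finishes hour 7, plus 1-hour gap → hour 8); integration testing (finishes hour 6, plus 3-hour gap → hour 9). Taking the maximum gives a start of hour 9, and it finishes at 9 + 5 = hour 14.
Staging deploy cannot start until the security scan (finishes hour 14); unit testing (finishes hour 7). The controlling bound is hour 14, so staging deploy finishes at 14 + 2 = hour 16.
Smoke testing cannot start until staging deploy (finishes hour 16, plus 1-hour gap → hour 17); integration testing (finishes hour 6, plus 1-hour gap → hour 7). The controlling bound is hour 17, so smoke testing finishes at 17 + 3 = hour 20.
Production deploy has to wait for smoke testing (finishes hour 20, plus 2-hour gap → hour 22); unit testing (finishes hour 7). The latest of these is hour 22, so production deploy runs hour 22 to 22 + 6 = hour 28.

28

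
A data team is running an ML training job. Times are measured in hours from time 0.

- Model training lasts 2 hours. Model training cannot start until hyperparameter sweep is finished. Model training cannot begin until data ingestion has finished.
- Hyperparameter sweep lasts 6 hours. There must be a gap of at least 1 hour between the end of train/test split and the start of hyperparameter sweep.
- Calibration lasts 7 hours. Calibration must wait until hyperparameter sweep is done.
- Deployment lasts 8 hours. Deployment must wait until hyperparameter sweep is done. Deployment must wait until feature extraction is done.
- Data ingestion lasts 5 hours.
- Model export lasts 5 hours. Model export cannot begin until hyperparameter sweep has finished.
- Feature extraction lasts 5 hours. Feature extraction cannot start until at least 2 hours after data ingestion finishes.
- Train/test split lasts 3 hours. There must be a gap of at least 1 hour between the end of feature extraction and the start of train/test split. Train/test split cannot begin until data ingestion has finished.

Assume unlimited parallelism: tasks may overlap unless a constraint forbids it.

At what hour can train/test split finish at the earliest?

16

Data ingestion has no prerequisites, so it starts at hour 0 and finishes at hour 5.
Feature extraction cannot begin until data ingestion (finishes hour 5, plus 2-hour gap → hour 7). It runs from hour 7 to 7 + 5 = hour 12.
Train/test split needs all of feature extraction (finishes hour 12, plus 1-hour gap → hour 13); data ingestion (finishes hour 5). That puts its earliest start at hour 13; it finishes at 13 + 3 = hour 16.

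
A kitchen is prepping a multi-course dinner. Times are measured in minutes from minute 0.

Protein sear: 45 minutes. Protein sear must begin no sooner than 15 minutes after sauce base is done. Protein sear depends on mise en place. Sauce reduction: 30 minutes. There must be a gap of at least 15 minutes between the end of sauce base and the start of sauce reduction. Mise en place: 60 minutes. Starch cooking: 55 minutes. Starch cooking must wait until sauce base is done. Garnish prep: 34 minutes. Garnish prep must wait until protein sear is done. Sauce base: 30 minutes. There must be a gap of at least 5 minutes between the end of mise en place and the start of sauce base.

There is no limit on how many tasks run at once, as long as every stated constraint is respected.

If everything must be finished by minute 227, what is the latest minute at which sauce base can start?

Garnish prep must finish by minute 227; it takes 34 minutes, so it must start by 227 − 34 = minute 193.
Protein sear feeds into garnish prep (must start by minute 193); so protein sear must finish by minute 193 and therefore start by minute 148.
To finish by minute 227, sauce reduction (duration 30) must start no later than minute 197.
Starch cooking must finish by minute 227; it takes 55 minutes, so it must start by 227 − 55 = minute 172.
Sauce base must finish in time for protein sear (must start by minute 148, minus 15-minute gap → minute 133); sauce reduction (must start by minute 197, minus 15-minute gap → minute 182); starch cooking (must start by minute 172). The tightest is minute 133, so sauce base must start by 133 − 30 = minute 103.

103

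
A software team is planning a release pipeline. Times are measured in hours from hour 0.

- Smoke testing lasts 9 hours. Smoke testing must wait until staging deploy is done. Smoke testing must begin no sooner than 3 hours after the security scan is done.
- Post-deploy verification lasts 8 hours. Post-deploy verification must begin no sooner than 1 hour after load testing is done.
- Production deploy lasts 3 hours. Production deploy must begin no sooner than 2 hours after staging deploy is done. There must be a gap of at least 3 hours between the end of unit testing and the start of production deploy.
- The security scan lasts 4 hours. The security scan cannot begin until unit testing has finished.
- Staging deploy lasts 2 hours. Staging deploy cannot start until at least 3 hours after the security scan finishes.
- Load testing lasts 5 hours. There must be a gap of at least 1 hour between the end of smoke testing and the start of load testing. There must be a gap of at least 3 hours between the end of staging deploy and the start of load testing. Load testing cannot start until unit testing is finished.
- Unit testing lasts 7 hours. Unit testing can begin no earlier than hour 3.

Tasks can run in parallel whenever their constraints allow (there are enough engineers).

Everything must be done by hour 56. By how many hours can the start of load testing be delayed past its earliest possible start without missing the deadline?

Unit testing cannot begin until its own release at hour 3. It runs from hour 3 to 3 + 7 = hour 10.
The security scan waits on unit testing (finishes hour 10), so it starts at hour 10 and finishes at 10 + 4 = hour 14.
After the security scan (finishes hour 14, plus 3-hour gap → hour 17), staging deploy can start at hour 17 and finishes at hour 19.
For smoke testing: staging deploy (finishes hour 19); the security scan (finishes hour 14, plus 3-hour gap → hour 17). Taking the maximum gives a start of hour 19, and it finishes at 19 + 9 = hour 28.
Load testing has to wait for smoke testing (finishes hour 28, plus 1-hour gap → hour 29); staging deploy (finishes hour 19, plus 3-hour gap → hour 22); unit testing (finishes hour 10). The latest of these is hour 29, so load testing runs hour 29 to 29 + 5 = hour 34.

Working backward from the deadline:
Nothing follows post-deploy verification; the deadline of hour 56 is its only limit. It must start by 56 − 8 = hour 48.
Load testing has to be done before post-deploy verification (must start by hour 48, minus 1-hour gap → hour 47). That means finishing by hour 47, i.e. starting by 47 − 5 = hour 42.
So load testing can start as early as hour 29 and as late as hour 42, giving 42 − 29 = 13 hours of slack.

13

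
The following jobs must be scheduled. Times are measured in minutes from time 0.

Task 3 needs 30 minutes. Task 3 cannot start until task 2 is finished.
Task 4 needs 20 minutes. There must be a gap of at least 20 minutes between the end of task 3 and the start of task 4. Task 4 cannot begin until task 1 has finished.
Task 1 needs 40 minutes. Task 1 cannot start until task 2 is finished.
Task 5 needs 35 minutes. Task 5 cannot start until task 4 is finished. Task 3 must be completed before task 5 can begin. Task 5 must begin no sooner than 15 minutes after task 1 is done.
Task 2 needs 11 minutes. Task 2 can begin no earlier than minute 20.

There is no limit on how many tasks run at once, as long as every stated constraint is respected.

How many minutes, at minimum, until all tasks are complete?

136

Task 2 cannot begin until its own release at minute 20. It runs from minute 20 to 20 + 11 = minute 31.
Task 3 waits on task 2 (finishes minute 31), so it starts at minute 31 and finishes at 31 + 30 = minute 61.
After task 2 (finishes minute 31), task 1 can start at minute 31 and finishes at minute 71.
Task 4 needs all of task 3 (finishes minute 61, plus 20-minute gap → minute 81); task 1 (finishes minute 71). That puts its earliest start at minute 81; it finishes at 81 + 20 = minute 101.
Task 5 needs all of task 4 (finishes minute 101); task 3 (finishes minute 61); task 1 (finishes minute 71, plus 15-minute gap → minute 86). That puts its earliest start at minute 101; it finishes at 101 + 35 = minute 136.
All tasks are finished once the last one completes. Finish times: Task 1 at 71, Task 2 at 31, Task 3 at 61, Task 4 at 101, Task 5 at 136. The latest is minute 136.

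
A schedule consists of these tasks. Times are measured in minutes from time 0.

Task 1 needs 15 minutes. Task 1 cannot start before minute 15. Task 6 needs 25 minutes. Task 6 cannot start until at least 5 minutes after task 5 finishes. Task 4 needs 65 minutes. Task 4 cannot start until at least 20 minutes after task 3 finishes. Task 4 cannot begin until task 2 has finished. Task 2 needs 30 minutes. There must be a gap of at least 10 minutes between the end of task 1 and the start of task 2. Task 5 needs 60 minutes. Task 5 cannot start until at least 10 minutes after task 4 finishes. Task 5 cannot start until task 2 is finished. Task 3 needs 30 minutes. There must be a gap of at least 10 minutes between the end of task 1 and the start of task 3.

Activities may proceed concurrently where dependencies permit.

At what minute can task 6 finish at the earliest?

Task 1 cannot begin until its own release at minute 15. It runs from minute 15 to 15 + 15 = minute 30.
Task 3 waits on task 1 (finishes minute 30, plus 10-minute gap → minute 40), so it starts at minute 40 and finishes at 40 + 30 = minute 70.
Task 2 waits on task 1 (finishes minute 30, plus 10-minute gap → minute 40), so it starts at minute 40 and finishes at 40 + 30 = minute 70.
Task 4 has to wait for task 3 (finishes minute 70, plus 20-minute gap → minute 90); task 2 (finishes minute 70). The latest of these is minute 90, so task 4 runs minute 90 to 90 + 65 = minute 155.
Task 5 cannot start until task 4 (finishes minute 155, plus 10-minute gap → minute 165); task 2 (finishes minute 70). The controlling bound is minute 165, so task 5 finishes at 165 + 60 = minute 225.
After task 5 (finishes minute 225, plus 5-minute gap → minute 230), task 6 can start at minute 230 and finishes at minute 255.

255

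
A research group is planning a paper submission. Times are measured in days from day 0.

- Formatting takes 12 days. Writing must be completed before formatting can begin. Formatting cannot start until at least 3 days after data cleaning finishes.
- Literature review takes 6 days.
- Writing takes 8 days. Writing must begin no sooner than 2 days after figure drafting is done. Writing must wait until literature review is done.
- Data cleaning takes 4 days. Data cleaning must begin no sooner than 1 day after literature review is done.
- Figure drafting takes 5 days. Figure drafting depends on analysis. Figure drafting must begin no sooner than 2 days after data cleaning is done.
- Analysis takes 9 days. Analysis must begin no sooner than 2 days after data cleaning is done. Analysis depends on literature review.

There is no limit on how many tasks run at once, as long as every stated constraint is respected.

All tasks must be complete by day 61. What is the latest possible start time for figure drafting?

To finish by day 61, formatting (duration 12) must start no later than day 49.
Writing must finish before formatting (must start by day 49). With an 8-day duration, writing must start by 49 − 8 = day 41.
Since writing (must start by day 41, minus 2-day gap → day 39) depends on it, figure drafting must finish by day 39. Backing off its 5-day duration gives a latest start of day 34.

34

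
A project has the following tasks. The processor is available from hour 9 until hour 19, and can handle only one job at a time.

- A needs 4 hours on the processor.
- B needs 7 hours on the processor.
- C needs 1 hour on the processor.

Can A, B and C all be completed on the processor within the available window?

The processor window is 19 − 9 = 10 hours.
Running back to back, the jobs need 4 + 7 + 1 = 12 hours on the processor.
Since 12 > 10, they cannot all fit.

No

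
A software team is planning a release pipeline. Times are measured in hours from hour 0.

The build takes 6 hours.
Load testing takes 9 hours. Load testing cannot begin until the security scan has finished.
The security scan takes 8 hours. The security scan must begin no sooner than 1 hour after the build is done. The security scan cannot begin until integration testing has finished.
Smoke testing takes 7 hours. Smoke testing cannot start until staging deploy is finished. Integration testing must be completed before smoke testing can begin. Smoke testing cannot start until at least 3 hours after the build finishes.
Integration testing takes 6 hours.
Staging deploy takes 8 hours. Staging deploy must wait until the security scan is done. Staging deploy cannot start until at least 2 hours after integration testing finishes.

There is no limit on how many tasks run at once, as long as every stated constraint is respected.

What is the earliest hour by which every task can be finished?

30

Integration testing has no prerequisites, so it starts at hour 0 and finishes at hour 6.
Nothing blocks the build, so it runs from hour 0 to hour 6.
The security scan cannot start until the build (finishes hour 6, plus 1-hour gap → hour 7); integration testing (finishes hour 6). The controlling bound is hour 7, so the security scan finishes at 7 + 8 = hour 15.
Load testing waits on the security scan (finishes hour 15), so it starts at hour 15 and finishes at 15 + 9 = hour 24.
Staging deploy needs all of the security scan (finishes hour 15); integration testing (finishes hour 6, plus 2-hour gap → hour 8). That puts its earliest start at hour 15; it finishes at 15 + 8 = hour 23.
For smoke testing: staging deploy (finishes hour 23); integration testing (finishes hour 6); the build (finishes hour 6, plus 3-hour gap → hour 9). Taking the maximum gives a start of hour 23, and it finishes at 23 + 7 = hour 30.
All tasks are finished once the last one completes. Finish times: The build at 6, Integration testing at 6, The security scan at 15, Staging deploy at 23, Smoke testing at 30, Load testing at 24. The latest is hour 30.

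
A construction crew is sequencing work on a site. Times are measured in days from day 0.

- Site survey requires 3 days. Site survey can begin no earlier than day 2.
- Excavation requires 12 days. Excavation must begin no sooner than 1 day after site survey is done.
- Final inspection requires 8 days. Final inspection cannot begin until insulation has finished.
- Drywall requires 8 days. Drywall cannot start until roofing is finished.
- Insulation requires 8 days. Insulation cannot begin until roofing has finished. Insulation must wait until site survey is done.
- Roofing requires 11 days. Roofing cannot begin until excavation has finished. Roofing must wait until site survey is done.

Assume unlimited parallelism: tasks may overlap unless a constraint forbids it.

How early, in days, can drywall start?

29

Site survey cannot begin until its own release at day 2. It runs from day 2 to 2 + 3 = day 5.
Excavation cannot begin until site survey (finishes day 5, plus 1-day gap → day 6). It runs from day 6 to 6 + 12 = day 18.
Roofing needs all of excavation (finishes day 18); site survey (finishes day 5). That puts its earliest start at day 18; it finishes at 18 + 11 = day 29.
Drywall waits on roofing (finishes day 29), so the earliest it can start is day 29.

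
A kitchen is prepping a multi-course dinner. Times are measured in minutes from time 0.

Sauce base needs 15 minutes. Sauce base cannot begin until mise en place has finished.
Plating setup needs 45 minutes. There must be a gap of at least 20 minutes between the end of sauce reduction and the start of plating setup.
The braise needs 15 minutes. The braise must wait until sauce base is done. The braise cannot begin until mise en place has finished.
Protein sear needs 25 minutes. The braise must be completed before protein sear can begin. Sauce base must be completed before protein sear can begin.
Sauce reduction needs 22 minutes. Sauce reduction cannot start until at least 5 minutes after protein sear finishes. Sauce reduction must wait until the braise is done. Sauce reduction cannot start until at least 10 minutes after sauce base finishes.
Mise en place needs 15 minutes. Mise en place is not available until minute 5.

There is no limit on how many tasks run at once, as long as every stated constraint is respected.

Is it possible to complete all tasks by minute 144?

Mise en place waits on its own release at minute 5, so it starts at minute 5 and finishes at 5 + 15 = minute 20.
Sauce base waits on mise en place (finishes minute 20), so it starts at minute 20 and finishes at 20 + 15 = minute 35.
For the braise: sauce base (finishes minute 35); mise en place (finishes minute 20). Taking the maximum gives a start of minute 35, and it finishes at 35 + 15 = minute 50.
Protein sear needs all of the braise (finishes minute 50); sauce base (finishes minute 35). That puts its earliest start at minute 50; it finishes at 50 + 25 = minute 75.
For sauce reduction: protein sear (finishes minute 75, plus 5-minute gap → minute 80); the braise (finishes minute 50); sauce base (finishes minute 35, plus 10-minute gap → minute 45). Taking the maximum gives a start of minute 80, and it finishes at 80 + 22 = minute 102.
Plating setup cannot begin until sauce reduction (finishes minute 102, plus 20-minute gap → minute 122). It runs from minute 122 to 122 + 45 = minute 167.
The earliest everything can be done is minute 167, which is after the deadline of 144, so it is not possible.

No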